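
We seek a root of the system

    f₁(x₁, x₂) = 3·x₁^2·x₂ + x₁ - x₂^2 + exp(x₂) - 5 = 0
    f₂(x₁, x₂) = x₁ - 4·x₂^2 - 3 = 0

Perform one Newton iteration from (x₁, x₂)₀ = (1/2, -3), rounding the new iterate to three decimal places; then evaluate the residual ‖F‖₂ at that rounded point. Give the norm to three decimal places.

12.565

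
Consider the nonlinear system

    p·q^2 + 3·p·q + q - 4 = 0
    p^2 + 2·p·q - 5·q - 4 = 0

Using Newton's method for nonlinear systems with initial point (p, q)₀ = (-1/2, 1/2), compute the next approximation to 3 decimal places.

At (-1/2, 1/2): F = (-4.375, -6.750).
Jacobian J = [[q^2 + 3·q, 2·p·q + 3·p + 1], [2·p + 2·q, 2·p - 5]].
At the point, J = [[1.750, -1.000], [0.000, -6.000]] (det J = -10.500).
Solving J·Δ = −F gives Δ = (1.857, -1.125).
Then the next iterate is (p, q)₁ = (1.357, -0.625).

(1.357, -0.625)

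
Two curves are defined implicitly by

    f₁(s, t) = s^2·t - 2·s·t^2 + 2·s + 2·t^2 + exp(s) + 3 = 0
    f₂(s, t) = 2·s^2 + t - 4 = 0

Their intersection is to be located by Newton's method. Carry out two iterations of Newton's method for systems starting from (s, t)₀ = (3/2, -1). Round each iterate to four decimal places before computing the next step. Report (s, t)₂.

(1.7644, -2.1950)

At (3/2, -1): F = (7.231689, -0.5000).
Jacobian J = [[2·s·t - 2·t^2 + exp(s) + 2, s^2 - 4·s·t + 4·t], [4·s, 1]].
At the point, J = [[1.481689, 4.2500], [6.0000, 1.0000]] (det J = -24.018311).
Solving J·Δ = −F gives Δ = (0.3896, -1.8374).
Then the next iterate is (s, t)₁ = (1.8896, -2.8374).
Round to (1.8896, -2.8374) and repeat: F = (-11.059318, 0.303776), J = [[-18.208058, 13.667192], [7.5584, 1.0000]].
Δ = (-0.1252, 0.6424), so (s, t)₂ = (1.7644, -2.1950).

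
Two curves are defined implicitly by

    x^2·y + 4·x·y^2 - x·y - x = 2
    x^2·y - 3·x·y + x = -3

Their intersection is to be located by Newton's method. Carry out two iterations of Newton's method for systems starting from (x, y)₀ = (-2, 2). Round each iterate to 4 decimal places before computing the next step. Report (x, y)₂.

(0.2201, 1.1952)

At (-2, 2): F = (-20.0000, 21.0000).
Jacobian J = [[2·x·y + 4·y^2 - y - 1, x^2 + 8·x·y - x], [2·x·y - 3·y + 1, x^2 - 3·x]].
At the point, J = [[5.0000, -26.0000], [-13.0000, 10.0000]] (det J = -288.0000).
Solving J·Δ = −F gives Δ = (1.2014, -0.5382).
Then the next iterate is (x, y)₁ = (-0.7986, 1.4618).
Round to (-0.7986, 1.4618) and repeat: F = (-5.927709, 6.635861), J = [[3.750850, -7.902786], [-5.720187, 3.033562]].
Δ = (1.0187, -0.2666), so (x, y)₂ = (0.2201, 1.1952).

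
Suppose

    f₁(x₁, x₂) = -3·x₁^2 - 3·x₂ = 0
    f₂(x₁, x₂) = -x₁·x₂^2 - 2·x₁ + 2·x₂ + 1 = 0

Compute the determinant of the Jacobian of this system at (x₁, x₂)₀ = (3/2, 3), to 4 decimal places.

30.0000

J = [[-6·x₁, -3], [-x₂^2 - 2, -2·x₁·x₂ + 2]].
At the point, J = [[-9.0000, -3.0000], [-11.0000, -7.0000]].
det J = 30.0000.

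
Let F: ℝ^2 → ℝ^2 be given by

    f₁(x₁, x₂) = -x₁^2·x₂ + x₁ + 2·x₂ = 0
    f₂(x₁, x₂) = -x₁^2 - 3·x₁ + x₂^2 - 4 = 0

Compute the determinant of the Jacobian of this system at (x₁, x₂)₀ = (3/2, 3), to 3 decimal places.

J = [[-2·x₁·x₂ + 1, -x₁^2 + 2], [-2·x₁ - 3, 2·x₂]].
At the point, J = [[-8.000, -0.250], [-6.000, 6.000]].
det J = -49.500.

-49.500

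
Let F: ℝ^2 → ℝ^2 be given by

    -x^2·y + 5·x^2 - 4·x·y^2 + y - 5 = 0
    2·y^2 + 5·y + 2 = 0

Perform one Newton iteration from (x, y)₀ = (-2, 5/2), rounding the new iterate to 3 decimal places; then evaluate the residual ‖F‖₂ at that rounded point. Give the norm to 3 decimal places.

23.023

At (-2, 5/2): F = (57.500, 27.000).
Jacobian J = [[-2·x·y + 10·x - 4·y^2, -x^2 - 8·x·y + 1], [0, 4·y + 5]].
At the point, J = [[-35.000, 37.000], [0.000, 15.000]] (det J = -525.000).
Solving J·Δ = −F gives Δ = (-0.260, -1.800).
Then the next iterate is (x, y)₁ = (-2.260, 0.700).
Re-evaluating at (-2.260, 0.700): F = (22.09228, 6.480), so ‖F‖₂ = 23.023.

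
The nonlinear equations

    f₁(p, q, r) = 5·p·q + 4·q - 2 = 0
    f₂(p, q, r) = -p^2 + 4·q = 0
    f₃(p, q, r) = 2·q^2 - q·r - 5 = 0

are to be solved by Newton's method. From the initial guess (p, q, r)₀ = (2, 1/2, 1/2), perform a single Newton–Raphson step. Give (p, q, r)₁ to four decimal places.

(1.2727, 0.2727, -9.6818)

At (2, 1/2, 1/2): F = (5.0000, -2.0000, -4.7500).
Jacobian J = [[5·q, 5·p + 4, 0], [-2·p, 4, 0], [0, 4·q - r, -q]].
At the point, J = [[2.5000, 14.0000, 0.0000], [-4.0000, 4.0000, 0.0000], [0.0000, 1.5000, -0.5000]] (det J = -33.0000).
Solving J·Δ = −F gives Δ = (-0.7273, -0.2273, -10.1818).
Then the next iterate is (p, q, r)₁ = (1.2727, 0.2727, -9.6818).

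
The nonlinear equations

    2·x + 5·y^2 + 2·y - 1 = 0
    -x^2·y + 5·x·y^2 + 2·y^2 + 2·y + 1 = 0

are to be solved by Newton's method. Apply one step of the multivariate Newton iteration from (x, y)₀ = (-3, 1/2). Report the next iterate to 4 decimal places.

(-1.0609, 0.6246)

At (-3, 1/2): F = (-4.7500, -5.7500).
Jacobian J = [[2, 10·y + 2], [-2·x·y + 5·y^2, -x^2 + 10·x·y + 4·y + 2]].
At the point, J = [[2.0000, 7.0000], [4.2500, -20.0000]] (det J = -69.7500).
Solving J·Δ = −F gives Δ = (1.9391, 0.1246).
Then the next iterate is (x, y)₁ = (-1.0609, 0.6246).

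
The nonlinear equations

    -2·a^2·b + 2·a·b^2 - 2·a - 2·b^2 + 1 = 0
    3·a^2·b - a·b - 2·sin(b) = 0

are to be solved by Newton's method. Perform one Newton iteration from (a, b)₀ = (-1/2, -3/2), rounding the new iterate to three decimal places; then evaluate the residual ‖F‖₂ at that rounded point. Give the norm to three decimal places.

At (-1/2, -3/2): F = (-4.000, 0.11999).
Jacobian J = [[-4·a·b + 2·b^2 - 2, -2·a^2 + 4·a·b - 4·b], [6·a·b - b, 3·a^2 - a - 2·cos(b)]].
At the point, J = [[-0.500, 8.500], [6.000, 1.10853]] (det J = -51.55426).
Solving J·Δ = −F gives Δ = (-0.106, 0.464).
Then the next iterate is (a, b)₁ = (-0.606, -1.036).
Re-evaluating at (-0.606, -1.036): F = (-0.47451, -0.04844), so ‖F‖₂ = 0.477.

0.477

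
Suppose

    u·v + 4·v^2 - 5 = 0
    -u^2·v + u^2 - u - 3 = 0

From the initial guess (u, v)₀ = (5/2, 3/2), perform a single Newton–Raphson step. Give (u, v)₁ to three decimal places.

At (5/2, 3/2): F = (7.750, -8.625).
Jacobian J = [[v, u + 8·v], [-2·u·v + 2·u - 1, -u^2]].
At the point, J = [[1.500, 14.500], [-3.500, -6.250]] (det J = 41.375).
Solving J·Δ = −F gives Δ = (-1.852, -0.343).
Then the next iterate is (u, v)₁ = (0.648, 1.157).

(0.648, 1.157)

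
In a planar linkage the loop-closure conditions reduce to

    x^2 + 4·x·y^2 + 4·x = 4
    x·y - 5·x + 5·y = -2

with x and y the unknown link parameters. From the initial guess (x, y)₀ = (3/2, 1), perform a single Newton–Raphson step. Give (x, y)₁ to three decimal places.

(1.043, 0.565)

At (3/2, 1): F = (10.250, 1.000).
Jacobian J = [[2·x + 4·y^2 + 4, 8·x·y], [y - 5, x + 5]].
At the point, J = [[11.000, 12.000], [-4.000, 6.500]] (det J = 119.500).
Solving J·Δ = −F gives Δ = (-0.457, -0.435).
Then the next iterate is (x, y)₁ = (1.043, 0.565).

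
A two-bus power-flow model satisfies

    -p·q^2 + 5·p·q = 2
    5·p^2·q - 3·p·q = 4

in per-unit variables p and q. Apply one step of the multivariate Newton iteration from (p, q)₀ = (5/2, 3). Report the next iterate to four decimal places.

At (5/2, 3): F = (13.0000, 67.2500).
Jacobian J = [[-q^2 + 5·q, -2·p·q + 5·p], [10·p·q - 3·q, 5·p^2 - 3·p]].
At the point, J = [[6.0000, -2.5000], [66.0000, 23.7500]] (det J = 307.5000).
Solving J·Δ = −F gives Δ = (-1.5508, 1.4780).
Then the next iterate is (p, q)₁ = (0.9492, 4.4780).

(0.9492, 4.4780)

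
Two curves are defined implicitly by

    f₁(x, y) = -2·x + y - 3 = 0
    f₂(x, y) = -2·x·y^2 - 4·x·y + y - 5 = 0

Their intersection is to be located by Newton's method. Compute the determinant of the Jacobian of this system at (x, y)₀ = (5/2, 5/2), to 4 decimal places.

90.5000

J = [[-2, 1], [-2·y^2 - 4·y, -4·x·y - 4·x + 1]].
At the point, J = [[-2.0000, 1.0000], [-22.5000, -34.0000]].
det J = 90.5000.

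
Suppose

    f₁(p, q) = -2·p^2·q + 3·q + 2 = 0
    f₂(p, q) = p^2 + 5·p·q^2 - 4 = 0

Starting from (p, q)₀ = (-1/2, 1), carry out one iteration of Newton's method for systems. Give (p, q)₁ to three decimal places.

(-0.844, -0.525)

At (-1/2, 1): F = (4.500, -6.250).
Jacobian J = [[-4·p·q, -2·p^2 + 3], [2·p + 5·q^2, 10·p·q]].
At the point, J = [[2.000, 2.500], [4.000, -5.000]] (det J = -20.000).
Solving J·Δ = −F gives Δ = (-0.344, -1.525).
Then the next iterate is (p, q)₁ = (-0.844, -0.525).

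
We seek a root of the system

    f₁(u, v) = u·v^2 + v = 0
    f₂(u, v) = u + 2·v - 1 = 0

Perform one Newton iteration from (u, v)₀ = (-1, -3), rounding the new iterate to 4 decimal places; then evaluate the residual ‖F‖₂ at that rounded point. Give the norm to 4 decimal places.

At (-1, -3): F = (-12.0000, -8.0000).
Jacobian J = [[v^2, 2·u·v + 1], [1, 2]].
At the point, J = [[9.0000, 7.0000], [1.0000, 2.0000]] (det J = 11.0000).
Solving J·Δ = −F gives Δ = (-2.9091, 5.4545).
Then the next iterate is (u, v)₁ = (-3.9091, 2.4545).
Re-evaluating at (-3.9091, 2.4545): F = (-21.096148, -0.0001), so ‖F‖₂ = 21.0961.

21.0961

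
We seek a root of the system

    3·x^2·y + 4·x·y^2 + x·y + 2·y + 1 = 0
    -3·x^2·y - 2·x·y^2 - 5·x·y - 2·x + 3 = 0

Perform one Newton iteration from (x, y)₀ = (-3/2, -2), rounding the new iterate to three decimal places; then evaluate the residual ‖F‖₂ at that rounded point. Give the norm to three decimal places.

At (-3/2, -2): F = (-37.500, 16.500).
Jacobian J = [[6·x·y + 4·y^2 + y, 3·x^2 + 8·x·y + x + 2], [-6·x·y - 2·y^2 - 5·y - 2, -3·x^2 - 4·x·y - 5·x]].
At the point, J = [[32.000, 31.250], [-18.000, -11.250]] (det J = 202.500).
Solving J·Δ = −F gives Δ = (0.463, 0.726).
Then the next iterate is (x, y)₁ = (-1.037, -1.274).
Re-evaluating at (-1.037, -1.274): F = (-11.06944, 5.94463), so ‖F‖₂ = 12.565.

12.565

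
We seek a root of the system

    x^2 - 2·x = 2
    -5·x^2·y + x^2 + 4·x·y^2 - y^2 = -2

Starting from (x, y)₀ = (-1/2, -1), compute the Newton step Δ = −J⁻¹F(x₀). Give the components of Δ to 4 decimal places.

At (-1/2, -1): F = (-0.7500, 0.5000).
Jacobian J = [[2·x - 2, 0], [-10·x·y + 2·x + 4·y^2, -5·x^2 + 8·x·y - 2·y]].
At the point, J = [[-3.0000, 0.0000], [-2.0000, 4.7500]] (det J = -14.2500).
Solving J·Δ = −F gives Δ = (-0.2500, -0.2105).

(-0.2500, -0.2105)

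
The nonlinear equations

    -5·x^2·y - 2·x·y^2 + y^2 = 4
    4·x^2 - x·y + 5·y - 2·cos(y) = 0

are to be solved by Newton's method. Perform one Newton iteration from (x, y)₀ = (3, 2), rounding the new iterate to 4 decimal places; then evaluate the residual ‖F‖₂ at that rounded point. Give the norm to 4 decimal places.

27.8483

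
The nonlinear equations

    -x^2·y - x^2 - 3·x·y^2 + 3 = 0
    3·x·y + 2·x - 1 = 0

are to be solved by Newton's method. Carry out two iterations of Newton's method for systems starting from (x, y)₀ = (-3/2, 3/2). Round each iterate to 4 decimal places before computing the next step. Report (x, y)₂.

(-0.3331, -1.4844)

At (-3/2, 3/2): F = (7.5000, -10.7500).
Jacobian J = [[-2·x·y - 2·x - 3·y^2, -x^2 - 6·x·y], [3·y + 2, 3·x]].
At the point, J = [[0.7500, 11.2500], [6.5000, -4.5000]] (det J = -76.5000).
Solving J·Δ = −F gives Δ = (1.1397, -0.7426).
Then the next iterate is (x, y)₁ = (-0.3603, 0.7574).
Round to (-0.3603, 0.7574) and repeat: F = (3.391925, -2.539274), J = [[-0.454582, 1.507531], [4.2722, -1.0809]].
Δ = (0.0272, -2.2418), so (x, y)₂ = (-0.3331, -1.4844).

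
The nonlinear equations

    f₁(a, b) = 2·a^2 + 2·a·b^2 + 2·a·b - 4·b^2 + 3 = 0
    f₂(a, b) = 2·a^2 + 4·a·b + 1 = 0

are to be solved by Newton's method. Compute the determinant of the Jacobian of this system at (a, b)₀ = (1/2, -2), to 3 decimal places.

90.000

J = [[4·a + 2·b^2 + 2·b, 4·a·b + 2·a - 8·b], [4·a + 4·b, 4·a]].
At the point, J = [[6.000, 13.000], [-6.000, 2.000]].
det J = 90.000.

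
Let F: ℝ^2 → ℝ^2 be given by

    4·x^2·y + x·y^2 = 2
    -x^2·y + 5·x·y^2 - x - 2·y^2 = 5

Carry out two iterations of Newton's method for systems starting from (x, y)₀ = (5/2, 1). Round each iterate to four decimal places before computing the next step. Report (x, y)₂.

(0.0923, 2.0024)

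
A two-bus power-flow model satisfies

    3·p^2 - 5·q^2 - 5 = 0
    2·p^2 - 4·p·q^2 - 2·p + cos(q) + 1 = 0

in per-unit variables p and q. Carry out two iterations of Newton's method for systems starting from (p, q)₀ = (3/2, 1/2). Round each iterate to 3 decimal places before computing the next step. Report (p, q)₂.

(1.622, 0.766)

At (3/2, 1/2): F = (0.500, 1.87758).
Jacobian J = [[6·p, -10·q], [4·p - 4·q^2 - 2, -8·p·q - sin(q)]].
At the point, J = [[9.000, -5.000], [3.000, -6.47943]] (det J = -43.31483).
Solving J·Δ = −F gives Δ = (0.142, 0.355).
Then the next iterate is (p, q)₁ = (1.642, 0.855).
Round to (1.642, 0.855) and repeat: F = (-0.56663, -1.03683), J = [[9.852, -8.550], [1.64390, -11.98585]].
Δ = (-0.020, -0.089), so (p, q)₂ = (1.622, 0.766).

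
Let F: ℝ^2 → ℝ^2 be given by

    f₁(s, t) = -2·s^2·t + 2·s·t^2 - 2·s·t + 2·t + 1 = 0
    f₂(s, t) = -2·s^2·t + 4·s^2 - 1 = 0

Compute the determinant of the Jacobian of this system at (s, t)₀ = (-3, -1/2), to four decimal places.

J = [[-4·s·t + 2·t^2 - 2·t, -2·s^2 + 4·s·t - 2·s + 2], [-4·s·t + 8·s, -2·s^2]].
At the point, J = [[-4.5000, -4.0000], [-30.0000, -18.0000]].
det J = -39.0000.

-39.0000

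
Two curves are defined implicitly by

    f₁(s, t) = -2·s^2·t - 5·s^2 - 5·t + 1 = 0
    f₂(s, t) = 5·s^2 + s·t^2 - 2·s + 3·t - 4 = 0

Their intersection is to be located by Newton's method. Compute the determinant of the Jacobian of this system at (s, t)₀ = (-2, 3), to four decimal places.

J = [[-4·s·t - 10·s, -2·s^2 - 5], [10·s + t^2 - 2, 2·s·t + 3]].
At the point, J = [[44.0000, -13.0000], [-13.0000, -9.0000]].
det J = -565.0000.

-565.0000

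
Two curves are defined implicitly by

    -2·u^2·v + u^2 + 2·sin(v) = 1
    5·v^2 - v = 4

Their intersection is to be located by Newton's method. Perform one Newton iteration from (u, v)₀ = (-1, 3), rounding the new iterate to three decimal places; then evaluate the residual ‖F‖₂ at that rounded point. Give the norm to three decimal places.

8.669

At (-1, 3): F = (-5.71776, 38.000).
Jacobian J = [[-4·u·v + 2·u, -2·u^2 + 2·cos(v)], [0, 10·v - 1]].
At the point, J = [[10.000, -3.97998], [0.000, 29.000]] (det J = 290.000).
Solving J·Δ = −F gives Δ = (0.050, -1.310).
Then the next iterate is (u, v)₁ = (-0.950, 1.690).
Re-evaluating at (-0.950, 1.690): F = (-1.16214, 8.59050), so ‖F‖₂ = 8.669.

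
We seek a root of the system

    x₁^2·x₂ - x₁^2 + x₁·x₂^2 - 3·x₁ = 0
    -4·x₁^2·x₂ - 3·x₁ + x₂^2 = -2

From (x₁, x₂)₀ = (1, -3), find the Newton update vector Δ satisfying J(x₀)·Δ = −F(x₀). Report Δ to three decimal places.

At (1, -3): F = (2.000, 20.000).
Jacobian J = [[2·x₁·x₂ - 2·x₁ + x₂^2 - 3, x₁^2 + 2·x₁·x₂], [-8·x₁·x₂ - 3, -4·x₁^2 + 2·x₂]].
At the point, J = [[-2.000, -5.000], [21.000, -10.000]] (det J = 125.000).
Solving J·Δ = −F gives Δ = (-0.640, 0.656).

(-0.640, 0.656)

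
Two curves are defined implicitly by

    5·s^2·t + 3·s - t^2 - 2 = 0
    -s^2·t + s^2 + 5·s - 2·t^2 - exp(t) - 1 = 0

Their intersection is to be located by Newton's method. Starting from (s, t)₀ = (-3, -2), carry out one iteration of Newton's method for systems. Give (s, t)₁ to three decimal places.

At (-3, -2): F = (-105.000, 2.86466).
Jacobian J = [[10·s·t + 3, 5·s^2 - 2·t], [-2·s·t + 2·s + 5, -s^2 - 4·t - exp(t)]].
At the point, J = [[63.000, 49.000], [-13.000, -1.13534]] (det J = 565.47388).
Solving J·Δ = −F gives Δ = (0.037, 2.095).
Then the next iterate is (s, t)₁ = (-2.963, 0.095).

(-2.963, 0.095)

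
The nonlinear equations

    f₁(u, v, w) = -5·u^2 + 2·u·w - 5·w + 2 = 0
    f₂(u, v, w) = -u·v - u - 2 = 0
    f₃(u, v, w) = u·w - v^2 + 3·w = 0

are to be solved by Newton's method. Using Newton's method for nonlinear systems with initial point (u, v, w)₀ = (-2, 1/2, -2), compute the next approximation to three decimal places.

(-3.800, -1.350, -5.200)

At (-2, 1/2, -2): F = (0.000, 1.000, -2.250).
Jacobian J = [[-10·u + 2·w, 0, 2·u - 5], [-v - 1, -u, 0], [w, -2·v, u + 3]].
At the point, J = [[16.000, 0.000, -9.000], [-1.500, 2.000, 0.000], [-2.000, -1.000, 1.000]] (det J = -17.500).
Solving J·Δ = −F gives Δ = (-1.800, -1.850, -3.200).
Then the next iterate is (u, v, w)₁ = (-3.800, -1.350, -5.200).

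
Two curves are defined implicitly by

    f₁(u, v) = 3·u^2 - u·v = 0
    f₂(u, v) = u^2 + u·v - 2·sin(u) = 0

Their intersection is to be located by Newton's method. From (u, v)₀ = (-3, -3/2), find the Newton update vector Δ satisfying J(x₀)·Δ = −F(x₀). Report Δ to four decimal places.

(1.6477, 1.5623)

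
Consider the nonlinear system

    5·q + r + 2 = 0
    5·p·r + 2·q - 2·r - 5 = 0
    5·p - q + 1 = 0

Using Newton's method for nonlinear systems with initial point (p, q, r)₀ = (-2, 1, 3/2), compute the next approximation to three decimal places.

(-0.302, -0.512, 0.559)

At (-2, 1, 3/2): F = (8.500, -21.000, -10.000).
Jacobian J = [[0, 5, 1], [5·r, 2, 5·p - 2], [5, -1, 0]].
At the point, J = [[0.000, 5.000, 1.000], [7.500, 2.000, -12.000], [5.000, -1.000, 0.000]] (det J = -317.500).
Solving J·Δ = −F gives Δ = (1.698, -1.512, -0.941).
Then the next iterate is (p, q, r)₁ = (-0.302, -0.512, 0.559).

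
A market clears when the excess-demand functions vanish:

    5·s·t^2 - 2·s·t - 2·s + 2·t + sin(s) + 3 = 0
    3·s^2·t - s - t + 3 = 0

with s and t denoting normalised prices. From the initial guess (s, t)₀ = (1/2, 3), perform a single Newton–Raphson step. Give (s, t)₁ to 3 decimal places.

(0.245, 1.854)

At (1/2, 3): F = (27.97943, 1.750).
Jacobian J = [[5·t^2 - 2·t + cos(s) - 2, 10·s·t - 2·s + 2], [6·s·t - 1, 3·s^2 - 1]].
At the point, J = [[37.87758, 16.000], [8.000, -0.250]] (det J = -137.46940).
Solving J·Δ = −F gives Δ = (-0.255, -1.146).
Then the next iterate is (s, t)₁ = (0.245, 1.854).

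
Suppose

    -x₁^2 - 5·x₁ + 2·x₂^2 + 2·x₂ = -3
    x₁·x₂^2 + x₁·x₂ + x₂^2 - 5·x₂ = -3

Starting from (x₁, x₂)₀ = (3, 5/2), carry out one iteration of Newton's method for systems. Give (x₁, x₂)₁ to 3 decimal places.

At (3, 5/2): F = (-3.500, 23.000).
Jacobian J = [[-2·x₁ - 5, 4·x₂ + 2], [x₂^2 + x₂, 2·x₁·x₂ + x₁ + 2·x₂ - 5]].
At the point, J = [[-11.000, 12.000], [8.750, 18.000]] (det J = -303.000).
Solving J·Δ = −F gives Δ = (-1.119, -0.734).
Then the next iterate is (x₁, x₂)₁ = (1.881, 1.766).

(1.881, 1.766)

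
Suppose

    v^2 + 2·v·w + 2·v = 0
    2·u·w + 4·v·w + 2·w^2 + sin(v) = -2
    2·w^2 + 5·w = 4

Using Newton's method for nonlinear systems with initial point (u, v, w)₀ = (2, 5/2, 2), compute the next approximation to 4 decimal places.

(0.8692, 1.0577, 0.9231)

At (2, 5/2, 2): F = (21.2500, 38.598472, 14.0000).
Jacobian J = [[0, 2·v + 2·w + 2, 2·v], [2·w, 4·w + cos(v), 2·u + 4·v + 4·w], [0, 0, 4·w + 5]].
At the point, J = [[0.0000, 11.0000, 5.0000], [4.0000, 7.198856, 22.0000], [0.0000, 0.0000, 13.0000]] (det J = -572.0000).
Solving J·Δ = −F gives Δ = (-1.1308, -1.4423, -1.0769).
Then the next iterate is (u, v, w)₁ = (0.8692, 1.0577, 0.9231).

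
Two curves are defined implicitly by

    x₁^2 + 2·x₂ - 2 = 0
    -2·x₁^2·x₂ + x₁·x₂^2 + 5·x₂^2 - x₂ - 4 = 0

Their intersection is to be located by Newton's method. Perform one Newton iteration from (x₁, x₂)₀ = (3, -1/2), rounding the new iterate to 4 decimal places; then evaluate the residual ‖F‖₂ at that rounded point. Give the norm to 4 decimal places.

At (3, -1/2): F = (6.0000, 7.5000).
Jacobian J = [[2·x₁, 2], [-4·x₁·x₂ + x₂^2, -2·x₁^2 + 2·x₁·x₂ + 10·x₂ - 1]].
At the point, J = [[6.0000, 2.0000], [6.2500, -27.0000]] (det J = -174.5000).
Solving J·Δ = −F gives Δ = (-1.0143, 0.0430).
Then the next iterate is (x₁, x₂)₁ = (1.9857, -0.4570).
Re-evaluating at (1.9857, -0.4570): F = (1.029004, 1.519863), so ‖F‖₂ = 1.8354.

1.8354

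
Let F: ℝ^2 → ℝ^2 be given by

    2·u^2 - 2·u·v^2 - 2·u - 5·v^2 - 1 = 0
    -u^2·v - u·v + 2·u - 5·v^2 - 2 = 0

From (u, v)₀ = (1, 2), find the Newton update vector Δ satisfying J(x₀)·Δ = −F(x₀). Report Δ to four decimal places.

At (1, 2): F = (-29.0000, -24.0000).
Jacobian J = [[4·u - 2·v^2 - 2, -4·u·v - 10·v], [-2·u·v - v + 2, -u^2 - u - 10·v]].
At the point, J = [[-6.0000, -28.0000], [-4.0000, -22.0000]] (det J = 20.0000).
Solving J·Δ = −F gives Δ = (1.7000, -1.4000).

(1.7000, -1.4000)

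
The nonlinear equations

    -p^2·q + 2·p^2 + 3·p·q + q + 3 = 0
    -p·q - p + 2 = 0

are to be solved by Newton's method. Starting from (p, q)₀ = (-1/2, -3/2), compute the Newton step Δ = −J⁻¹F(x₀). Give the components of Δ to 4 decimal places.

(1.0000, -4.5000)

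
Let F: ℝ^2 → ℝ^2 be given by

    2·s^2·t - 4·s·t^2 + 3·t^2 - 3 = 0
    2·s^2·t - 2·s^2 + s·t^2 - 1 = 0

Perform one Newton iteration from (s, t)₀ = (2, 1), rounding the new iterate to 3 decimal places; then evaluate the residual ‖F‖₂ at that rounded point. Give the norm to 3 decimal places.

At (2, 1): F = (0.000, 1.000).
Jacobian J = [[4·s·t - 4·t^2, 2·s^2 - 8·s·t + 6·t], [4·s·t - 4·s + t^2, 2·s^2 + 2·s·t]].
At the point, J = [[4.000, -2.000], [1.000, 12.000]] (det J = 50.000).
Solving J·Δ = −F gives Δ = (-0.040, -0.080).
Then the next iterate is (s, t)₁ = (1.960, 0.920).
Re-evaluating at (1.960, 0.920): F = (-0.02803, 0.04429), so ‖F‖₂ = 0.052.

0.052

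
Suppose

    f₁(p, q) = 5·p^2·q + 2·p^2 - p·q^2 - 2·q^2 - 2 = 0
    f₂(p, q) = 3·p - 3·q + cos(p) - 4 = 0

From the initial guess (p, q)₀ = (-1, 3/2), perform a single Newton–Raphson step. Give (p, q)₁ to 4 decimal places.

(-1.1100, -2.2941)

At (-1, 3/2): F = (5.2500, -10.959698).
Jacobian J = [[10·p·q + 4·p - q^2, 5·p^2 - 2·p·q - 4·q], [-sin(p) + 3, -3]].
At the point, J = [[-21.2500, 2.0000], [3.841471, -3.0000]] (det J = 56.067058).
Solving J·Δ = −F gives Δ = (-0.1100, -3.7941).
Then the next iterate is (p, q)₁ = (-1.1100, -2.2941).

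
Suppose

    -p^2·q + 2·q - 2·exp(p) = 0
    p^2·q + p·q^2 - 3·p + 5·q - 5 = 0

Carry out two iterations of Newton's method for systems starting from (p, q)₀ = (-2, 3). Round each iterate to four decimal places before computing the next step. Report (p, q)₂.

(-1.4043, 4.8585)

At (-2, 3): F = (-6.270671, 10.0000).
Jacobian J = [[-2·p·q - 2·exp(p), -p^2 + 2], [2·p·q + q^2 - 3, p^2 + 2·p·q + 5]].
At the point, J = [[11.729329, -2.0000], [-6.0000, -3.0000]] (det J = -47.187988).
Solving J·Δ = −F gives Δ = (0.8225, 1.6883).
Then the next iterate is (p, q)₁ = (-1.1775, 4.6883).
Round to (-1.1775, 4.6883) and repeat: F = (2.260147, 2.592723), J = [[10.424851, 0.613494], [7.939210, -4.654440]].
Δ = (-0.2268, 0.1702), so (p, q)₂ = (-1.4043, 4.8585).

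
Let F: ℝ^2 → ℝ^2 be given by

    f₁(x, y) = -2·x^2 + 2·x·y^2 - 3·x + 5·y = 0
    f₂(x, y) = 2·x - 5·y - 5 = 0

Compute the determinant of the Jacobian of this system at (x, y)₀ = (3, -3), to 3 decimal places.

47.000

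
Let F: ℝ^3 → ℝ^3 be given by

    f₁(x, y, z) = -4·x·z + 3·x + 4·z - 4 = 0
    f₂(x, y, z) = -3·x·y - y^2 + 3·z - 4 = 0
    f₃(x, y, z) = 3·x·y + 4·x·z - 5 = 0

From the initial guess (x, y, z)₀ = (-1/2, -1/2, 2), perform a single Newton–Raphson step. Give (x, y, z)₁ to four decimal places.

(0.5276, -1.2442, 1.7730)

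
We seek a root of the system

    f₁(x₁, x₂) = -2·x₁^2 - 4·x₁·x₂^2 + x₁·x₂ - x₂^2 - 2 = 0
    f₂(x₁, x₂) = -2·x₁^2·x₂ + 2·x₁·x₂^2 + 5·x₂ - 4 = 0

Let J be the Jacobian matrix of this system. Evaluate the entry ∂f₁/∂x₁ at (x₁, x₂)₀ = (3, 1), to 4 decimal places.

-15.0000

∂f₁/∂x₁ = -4·x₁ - 4·x₂^2 + x₂.
At (3, 1) this is -15.0000.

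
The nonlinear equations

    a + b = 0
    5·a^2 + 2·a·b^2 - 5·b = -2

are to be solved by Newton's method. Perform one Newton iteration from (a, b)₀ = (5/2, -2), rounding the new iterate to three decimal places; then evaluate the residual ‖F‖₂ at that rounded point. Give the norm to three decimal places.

18.503

At (5/2, -2): F = (0.500, 63.250).
Jacobian J = [[1, 1], [10·a + 2·b^2, 4·a·b - 5]].
At the point, J = [[1.000, 1.000], [33.000, -25.000]] (det J = -58.000).
Solving J·Δ = −F gives Δ = (-1.306, 0.806).
Then the next iterate is (a, b)₁ = (1.194, -1.194).
Re-evaluating at (1.194, -1.194): F = (0.000, 18.50260), so ‖F‖₂ = 18.503.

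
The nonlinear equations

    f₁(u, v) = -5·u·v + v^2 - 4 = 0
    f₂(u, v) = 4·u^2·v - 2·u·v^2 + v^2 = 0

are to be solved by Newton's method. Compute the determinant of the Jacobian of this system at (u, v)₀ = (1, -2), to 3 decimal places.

-136.000

J = [[-5·v, -5·u + 2·v], [8·u·v - 2·v^2, 4·u^2 - 4·u·v + 2·v]].
At the point, J = [[10.000, -9.000], [-24.000, 8.000]].
det J = -136.000.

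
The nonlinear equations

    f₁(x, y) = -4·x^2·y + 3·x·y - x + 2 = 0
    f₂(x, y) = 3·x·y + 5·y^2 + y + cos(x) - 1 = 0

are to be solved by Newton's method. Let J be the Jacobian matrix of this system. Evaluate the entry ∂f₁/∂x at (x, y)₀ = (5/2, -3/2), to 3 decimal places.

24.500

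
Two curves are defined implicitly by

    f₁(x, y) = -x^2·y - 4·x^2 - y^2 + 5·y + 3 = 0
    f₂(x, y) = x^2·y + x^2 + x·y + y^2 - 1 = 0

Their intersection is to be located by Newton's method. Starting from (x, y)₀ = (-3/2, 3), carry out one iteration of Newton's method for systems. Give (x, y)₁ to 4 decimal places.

(-1.4561, 1.2067)

At (-3/2, 3): F = (-6.7500, 12.5000).
Jacobian J = [[-2·x·y - 8·x, -x^2 - 2·y + 5], [2·x·y + 2·x + y, x^2 + x + 2·y]].
At the point, J = [[21.0000, -3.2500], [-9.0000, 6.7500]] (det J = 112.5000).
Solving J·Δ = −F gives Δ = (0.0439, -1.7933).
Then the next iterate is (x, y)₁ = (-1.4561, 1.2067).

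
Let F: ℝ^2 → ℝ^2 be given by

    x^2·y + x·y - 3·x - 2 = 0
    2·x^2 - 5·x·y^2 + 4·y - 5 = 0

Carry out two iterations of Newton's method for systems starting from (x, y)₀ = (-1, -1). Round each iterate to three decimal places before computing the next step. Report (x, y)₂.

At (-1, -1): F = (1.000, -2.000).
Jacobian J = [[2·x·y + y - 3, x^2 + x], [4·x - 5·y^2, -10·x·y + 4]].
At the point, J = [[-2.000, 0.000], [-9.000, -6.000]] (det J = 12.000).
Solving J·Δ = −F gives Δ = (0.500, -1.083).
Then the next iterate is (x, y)₁ = (-0.500, -2.083).
Round to (-0.500, -2.083) and repeat: F = (0.02075, -1.98478), J = [[-3.000, -0.250], [-23.69445, -6.415]].
Δ = (0.047, -0.484), so (x, y)₂ = (-0.453, -2.567).

(-0.453, -2.567)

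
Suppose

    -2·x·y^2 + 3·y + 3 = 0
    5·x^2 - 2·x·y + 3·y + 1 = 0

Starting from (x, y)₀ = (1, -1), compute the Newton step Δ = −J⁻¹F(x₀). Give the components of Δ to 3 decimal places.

(-0.430, 0.163)

At (1, -1): F = (-2.000, 5.000).
Jacobian J = [[-2·y^2, -4·x·y + 3], [10·x - 2·y, -2·x + 3]].
At the point, J = [[-2.000, 7.000], [12.000, 1.000]] (det J = -86.000).
Solving J·Δ = −F gives Δ = (-0.430, 0.163).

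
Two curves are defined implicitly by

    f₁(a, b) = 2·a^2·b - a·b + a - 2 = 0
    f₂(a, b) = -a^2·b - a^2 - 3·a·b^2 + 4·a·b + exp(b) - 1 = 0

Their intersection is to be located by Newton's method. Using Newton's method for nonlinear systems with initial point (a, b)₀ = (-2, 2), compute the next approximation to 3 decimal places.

(-1.301, 1.588)

At (-2, 2): F = (16.000, 2.38906).
Jacobian J = [[4·a·b - b + 1, 2·a^2 - a], [-2·a·b - 2·a - 3·b^2 + 4·b, -a^2 - 6·a·b + 4·a + exp(b)]].
At the point, J = [[-17.000, 10.000], [8.000, 19.38906]] (det J = -409.61395).
Solving J·Δ = −F gives Δ = (0.699, -0.412).
Then the next iterate is (a, b)₁ = (-1.301, 1.588).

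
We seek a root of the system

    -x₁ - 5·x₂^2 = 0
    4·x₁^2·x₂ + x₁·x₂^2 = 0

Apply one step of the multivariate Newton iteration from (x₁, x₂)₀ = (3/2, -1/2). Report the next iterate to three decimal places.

At (3/2, -1/2): F = (-2.750, -4.125).
Jacobian J = [[-1, -10·x₂], [8·x₁·x₂ + x₂^2, 4·x₁^2 + 2·x₁·x₂]].
At the point, J = [[-1.000, 5.000], [-5.750, 7.500]] (det J = 21.250).
Solving J·Δ = −F gives Δ = (0.000, 0.550).
Then the next iterate is (x₁, x₂)₁ = (1.500, 0.050).

(1.500, 0.050)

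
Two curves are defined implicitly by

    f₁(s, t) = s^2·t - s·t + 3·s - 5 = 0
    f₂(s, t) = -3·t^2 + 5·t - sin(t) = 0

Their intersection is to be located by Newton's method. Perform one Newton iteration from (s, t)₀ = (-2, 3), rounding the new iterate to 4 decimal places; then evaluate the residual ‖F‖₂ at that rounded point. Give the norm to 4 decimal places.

At (-2, 3): F = (7.0000, -12.141120).
Jacobian J = [[2·s·t - t + 3, s^2 - s], [0, -6·t - cos(t) + 5]].
At the point, J = [[-12.0000, 6.0000], [0.0000, -12.010008]] (det J = 144.120090).
Solving J·Δ = −F gives Δ = (0.0779, -1.0109).
Then the next iterate is (s, t)₁ = (-1.9221, 1.9891).
Re-evaluating at (-1.9221, 1.9891): F = (0.405616, -2.837836), so ‖F‖₂ = 2.8667.

2.8667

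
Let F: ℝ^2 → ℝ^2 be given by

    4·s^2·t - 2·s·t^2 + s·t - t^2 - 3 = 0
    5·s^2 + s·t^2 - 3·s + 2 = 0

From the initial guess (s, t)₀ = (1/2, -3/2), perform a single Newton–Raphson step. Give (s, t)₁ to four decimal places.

(0.0000, -1.0000)

At (1/2, -3/2): F = (-9.7500, 2.8750).
Jacobian J = [[8·s·t - 2·t^2 + t, 4·s^2 - 4·s·t + s - 2·t], [10·s + t^2 - 3, 2·s·t]].
At the point, J = [[-12.0000, 7.5000], [4.2500, -1.5000]] (det J = -13.8750).
Solving J·Δ = −F gives Δ = (-0.5000, 0.5000).
Then the next iterate is (s, t)₁ = (0.0000, -1.0000).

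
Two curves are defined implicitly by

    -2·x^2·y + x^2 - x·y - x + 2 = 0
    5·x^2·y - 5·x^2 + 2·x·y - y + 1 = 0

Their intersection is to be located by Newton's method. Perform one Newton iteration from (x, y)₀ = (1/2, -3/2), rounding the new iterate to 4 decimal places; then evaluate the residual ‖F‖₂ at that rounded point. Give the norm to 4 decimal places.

6.5291

At (1/2, -3/2): F = (3.2500, -2.1250).
Jacobian J = [[-4·x·y + 2·x - y - 1, -2·x^2 - x], [10·x·y - 10·x + 2·y, 5·x^2 + 2·x - 1]].
At the point, J = [[4.5000, -1.0000], [-15.5000, 1.2500]] (det J = -9.8750).
Solving J·Δ = −F gives Δ = (0.1962, 4.1329).
Then the next iterate is (x, y)₁ = (0.6962, 2.6329).
Re-evaluating at (0.6962, 2.6329): F = (-2.596835, 5.990438), so ‖F‖₂ = 6.5291.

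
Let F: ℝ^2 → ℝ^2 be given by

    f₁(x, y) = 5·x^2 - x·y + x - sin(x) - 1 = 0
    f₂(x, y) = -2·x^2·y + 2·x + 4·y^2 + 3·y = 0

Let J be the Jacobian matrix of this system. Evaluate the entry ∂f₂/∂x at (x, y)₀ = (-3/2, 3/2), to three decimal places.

11.000

∂f₂/∂x = -4·x·y + 2.
At (-3/2, 3/2) this is 11.000.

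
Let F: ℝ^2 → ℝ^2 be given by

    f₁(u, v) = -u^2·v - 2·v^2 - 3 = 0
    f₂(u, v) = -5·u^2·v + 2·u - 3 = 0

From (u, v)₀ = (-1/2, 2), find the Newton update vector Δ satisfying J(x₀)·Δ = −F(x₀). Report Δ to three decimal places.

(0.407, -1.295)

At (-1/2, 2): F = (-11.500, -6.500).
Jacobian J = [[-2·u·v, -u^2 - 4·v], [-10·u·v + 2, -5·u^2]].
At the point, J = [[2.000, -8.250], [12.000, -1.250]] (det J = 96.500).
Solving J·Δ = −F gives Δ = (0.407, -1.295).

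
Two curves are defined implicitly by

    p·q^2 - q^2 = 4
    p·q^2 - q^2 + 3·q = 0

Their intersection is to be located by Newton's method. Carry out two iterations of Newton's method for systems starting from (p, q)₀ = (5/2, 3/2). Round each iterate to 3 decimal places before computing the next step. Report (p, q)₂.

At (5/2, 3/2): F = (-0.625, 7.875).
Jacobian J = [[q^2, 2·p·q - 2·q], [q^2, 2·p·q - 2·q + 3]].
At the point, J = [[2.250, 4.500], [2.250, 7.500]] (det J = 6.750).
Solving J·Δ = −F gives Δ = (5.944, -2.833).
Then the next iterate is (p, q)₁ = (8.444, -1.333).
Round to (8.444, -1.333) and repeat: F = (9.22716, 9.22816), J = [[1.77689, -19.84570], [1.77689, -16.84570]].
Δ = (-5.197, 0.000), so (p, q)₂ = (3.247, -1.333).

(3.247, -1.333)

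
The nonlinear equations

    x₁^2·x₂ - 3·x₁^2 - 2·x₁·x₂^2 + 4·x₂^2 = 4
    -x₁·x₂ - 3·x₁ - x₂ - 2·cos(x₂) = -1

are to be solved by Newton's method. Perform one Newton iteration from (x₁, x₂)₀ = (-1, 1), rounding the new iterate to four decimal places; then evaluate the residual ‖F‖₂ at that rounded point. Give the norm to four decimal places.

At (-1, 1): F = (0.0000, 2.919395).
Jacobian J = [[2·x₁·x₂ - 6·x₁ - 2·x₂^2, x₁^2 - 4·x₁·x₂ + 8·x₂], [-x₂ - 3, -x₁ + 2·sin(x₂) - 1]].
At the point, J = [[2.0000, 13.0000], [-4.0000, 1.682942]] (det J = 55.365884).
Solving J·Δ = −F gives Δ = (0.6855, -0.1055).
Then the next iterate is (x₁, x₂)₁ = (-0.3145, 0.8945).
Re-evaluating at (-0.3145, 0.8945): F = (-0.504453, 0.078503), so ‖F‖₂ = 0.5105.

0.5105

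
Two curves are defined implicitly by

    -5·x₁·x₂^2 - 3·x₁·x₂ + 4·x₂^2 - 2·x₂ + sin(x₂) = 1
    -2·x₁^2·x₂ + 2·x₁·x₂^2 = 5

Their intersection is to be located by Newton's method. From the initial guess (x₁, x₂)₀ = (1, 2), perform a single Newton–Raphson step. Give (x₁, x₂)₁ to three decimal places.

(0.398, 2.167)

At (1, 2): F = (-14.09070, -1.000).
Jacobian J = [[-5·x₂^2 - 3·x₂, -10·x₁·x₂ - 3·x₁ + 8·x₂ + cos(x₂) - 2], [-4·x₁·x₂ + 2·x₂^2, -2·x₁^2 + 4·x₁·x₂]].
At the point, J = [[-26.000, -9.41615], [0.000, 6.000]] (det J = -156.000).
Solving J·Δ = −F gives Δ = (-0.602, 0.167).
Then the next iterate is (x₁, x₂)₁ = (0.398, 2.167).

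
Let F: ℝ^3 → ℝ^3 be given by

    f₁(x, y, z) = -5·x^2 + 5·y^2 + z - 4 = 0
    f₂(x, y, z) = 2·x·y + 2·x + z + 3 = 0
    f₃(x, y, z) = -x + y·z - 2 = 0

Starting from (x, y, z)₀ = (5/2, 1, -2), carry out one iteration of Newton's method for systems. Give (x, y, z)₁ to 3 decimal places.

At (5/2, 1, -2): F = (-32.250, 11.000, -6.500).
Jacobian J = [[-10·x, 10·y, 1], [2·y + 2, 2·x, 1], [-1, z, y]].
At the point, J = [[-25.000, 10.000, 1.000], [4.000, 5.000, 1.000], [-1.000, -2.000, 1.000]] (det J = -228.000).
Solving J·Δ = −F gives Δ = (-1.712, -1.277, 2.234).
Then the next iterate is (x, y, z)₁ = (0.788, -0.277, 0.234).

(0.788, -0.277, 0.234)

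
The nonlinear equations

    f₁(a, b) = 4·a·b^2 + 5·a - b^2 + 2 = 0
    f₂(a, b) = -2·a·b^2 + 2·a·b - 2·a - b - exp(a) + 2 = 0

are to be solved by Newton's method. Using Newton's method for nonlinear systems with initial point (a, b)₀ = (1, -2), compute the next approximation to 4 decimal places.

At (1, -2): F = (19.0000, -12.718282).
Jacobian J = [[4·b^2 + 5, 8·a·b - 2·b], [-2·b^2 + 2·b - exp(a) - 2, -4·a·b + 2·a - 1]].
At the point, J = [[21.0000, -12.0000], [-16.718282, 9.0000]] (det J = -11.619382).
Solving J·Δ = −F gives Δ = (1.5819, 4.3516).
Then the next iterate is (a, b)₁ = (2.5819, 2.3516).

(2.5819, 2.3516)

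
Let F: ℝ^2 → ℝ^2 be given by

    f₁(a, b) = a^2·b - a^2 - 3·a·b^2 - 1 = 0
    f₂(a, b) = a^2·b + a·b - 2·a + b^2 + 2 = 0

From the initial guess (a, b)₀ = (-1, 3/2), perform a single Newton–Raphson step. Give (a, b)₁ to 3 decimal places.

At (-1, 3/2): F = (6.250, 6.250).
Jacobian J = [[2·a·b - 2·a - 3·b^2, a^2 - 6·a·b], [2·a·b + b - 2, a^2 + a + 2·b]].
At the point, J = [[-7.750, 10.000], [-3.500, 3.000]] (det J = 11.750).
Solving J·Δ = −F gives Δ = (3.723, 2.261).
Then the next iterate is (a, b)₁ = (2.723, 3.761).

(2.723, 3.761)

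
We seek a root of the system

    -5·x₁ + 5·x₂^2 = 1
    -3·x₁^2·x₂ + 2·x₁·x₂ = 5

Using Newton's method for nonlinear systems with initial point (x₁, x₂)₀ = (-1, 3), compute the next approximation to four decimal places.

(-0.4892, 1.4518)

At (-1, 3): F = (49.0000, -20.0000).
Jacobian J = [[-5, 10·x₂], [-6·x₁·x₂ + 2·x₂, -3·x₁^2 + 2·x₁]].
At the point, J = [[-5.0000, 30.0000], [24.0000, -5.0000]] (det J = -695.0000).
Solving J·Δ = −F gives Δ = (0.5108, -1.5482).
Then the next iterate is (x₁, x₂)₁ = (-0.4892, 1.4518).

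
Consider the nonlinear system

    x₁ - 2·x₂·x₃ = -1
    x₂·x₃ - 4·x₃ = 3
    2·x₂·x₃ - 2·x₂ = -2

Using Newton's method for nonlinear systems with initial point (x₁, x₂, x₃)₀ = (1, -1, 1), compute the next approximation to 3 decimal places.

At (1, -1, 1): F = (4.000, -8.000, 2.000).
Jacobian J = [[1, -2·x₃, -2·x₂], [0, x₃, x₂ - 4], [0, 2·x₃ - 2, 2·x₂]].
At the point, J = [[1.000, -2.000, 2.000], [0.000, 1.000, -5.000], [0.000, 0.000, -2.000]] (det J = -2.000).
Solving J·Δ = −F gives Δ = (20.000, 13.000, 1.000).
Then the next iterate is (x₁, x₂, x₃)₁ = (21.000, 12.000, 2.000).

(21.000, 12.000, 2.000)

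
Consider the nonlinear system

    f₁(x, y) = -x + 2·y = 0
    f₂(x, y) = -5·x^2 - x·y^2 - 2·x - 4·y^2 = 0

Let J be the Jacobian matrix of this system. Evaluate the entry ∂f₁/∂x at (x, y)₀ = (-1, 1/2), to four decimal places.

-1.0000

∂f₁/∂x = -1.
At (-1, 1/2) this is -1.0000.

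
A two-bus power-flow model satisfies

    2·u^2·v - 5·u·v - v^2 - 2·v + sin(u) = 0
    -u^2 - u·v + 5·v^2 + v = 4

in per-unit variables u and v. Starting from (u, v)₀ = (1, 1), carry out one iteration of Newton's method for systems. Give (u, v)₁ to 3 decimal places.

(-1.015, 0.395)

At (1, 1): F = (-5.15853, 0.000).
Jacobian J = [[4·u·v - 5·v + cos(u), 2·u^2 - 5·u - 2·v - 2], [-2·u - v, -u + 10·v + 1]].
At the point, J = [[-0.45970, -7.000], [-3.000, 10.000]] (det J = -25.59698).
Solving J·Δ = −F gives Δ = (-2.015, -0.605).
Then the next iterate is (u, v)₁ = (-1.015, 0.395).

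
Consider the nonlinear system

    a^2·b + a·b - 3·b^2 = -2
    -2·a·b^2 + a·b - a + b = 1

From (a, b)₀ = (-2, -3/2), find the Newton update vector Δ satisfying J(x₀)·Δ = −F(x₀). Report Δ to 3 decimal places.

(1.392, 0.135)

At (-2, -3/2): F = (-7.750, 11.500).
Jacobian J = [[2·a·b + b, a^2 + a - 6·b], [-2·b^2 + b - 1, -4·a·b + a + 1]].
At the point, J = [[4.500, 11.000], [-7.000, -13.000]] (det J = 18.500).
Solving J·Δ = −F gives Δ = (1.392, 0.135).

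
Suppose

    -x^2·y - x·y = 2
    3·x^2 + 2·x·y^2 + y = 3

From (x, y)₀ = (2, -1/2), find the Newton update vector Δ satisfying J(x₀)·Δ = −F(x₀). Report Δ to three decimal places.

At (2, -1/2): F = (1.000, 9.500).
Jacobian J = [[-2·x·y - y, -x^2 - x], [6·x + 2·y^2, 4·x·y + 1]].
At the point, J = [[2.500, -6.000], [12.500, -3.000]] (det J = 67.500).
Solving J·Δ = −F gives Δ = (-0.800, -0.167).

(-0.800, -0.167)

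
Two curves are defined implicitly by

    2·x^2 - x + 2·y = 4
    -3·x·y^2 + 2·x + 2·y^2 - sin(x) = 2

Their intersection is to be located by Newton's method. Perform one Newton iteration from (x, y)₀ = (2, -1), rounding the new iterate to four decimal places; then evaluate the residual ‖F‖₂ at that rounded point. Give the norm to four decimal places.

0.6821

At (2, -1): F = (0.0000, -2.909297).
Jacobian J = [[4·x - 1, 2], [-3·y^2 - cos(x) + 2, -6·x·y + 4·y]].
At the point, J = [[7.0000, 2.0000], [-0.583853, 8.0000]] (det J = 57.167706).
Solving J·Δ = −F gives Δ = (-0.1018, 0.3562).
Then the next iterate is (x, y)₁ = (1.8982, -0.6438).
Re-evaluating at (1.8982, -0.6438): F = (0.020526, -0.681813), so ‖F‖₂ = 0.6821.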